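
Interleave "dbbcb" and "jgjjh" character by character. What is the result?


Interleaving "dbbcb" and "jgjjh":
  Position 0: 'd' from first, 'j' from second => "dj"
  Position 1: 'b' from first, 'g' from second => "bg"
  Position 2: 'b' from first, 'j' from second => "bj"
  Position 3: 'c' from first, 'j' from second => "cj"
  Position 4: 'b' from first, 'h' from second => "bh"
Result: djbgbjcjbh

djbgbjcjbh


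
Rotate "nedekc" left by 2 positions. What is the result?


Input: "nedekc", rotate left by 2
First 2 characters: "ne"
Remaining characters: "dekc"
Concatenate remaining + first: "dekc" + "ne" = "dekcne"

dekcne


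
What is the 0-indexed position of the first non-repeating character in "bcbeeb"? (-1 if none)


Input: bcbeeb
Character frequencies:
  'b': 3
  'c': 1
  'e': 2
Scanning left to right for freq == 1:
  Position 0 ('b'): freq=3, skip
  Position 1 ('c'): unique! => answer = 1

1


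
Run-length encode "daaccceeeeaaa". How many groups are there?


Input: daaccceeeeaaa
Scanning for consecutive runs:
  Group 1: 'd' x 1 (positions 0-0)
  Group 2: 'a' x 2 (positions 1-2)
  Group 3: 'c' x 3 (positions 3-5)
  Group 4: 'e' x 4 (positions 6-9)
  Group 5: 'a' x 3 (positions 10-12)
Total groups: 5

5


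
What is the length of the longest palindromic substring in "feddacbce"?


Input: "feddacbce"
Checking substrings for palindromes:
  [5:8] "cbc" (len 3) => palindrome
  [2:4] "dd" (len 2) => palindrome
Longest palindromic substring: "cbc" with length 3

3


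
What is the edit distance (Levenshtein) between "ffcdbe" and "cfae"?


Computing edit distance: "ffcdbe" -> "cfae"
DP table:
           c    f    a    e
      0    1    2    3    4
  f   1    1    1    2    3
  f   2    2    1    2    3
  c   3    2    2    2    3
  d   4    3    3    3    3
  b   5    4    4    4    4
  e   6    5    5    5    4
Edit distance = dp[6][4] = 4

4


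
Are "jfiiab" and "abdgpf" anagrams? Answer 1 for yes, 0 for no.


Strings: "jfiiab", "abdgpf"
Sorted first:  abfiij
Sorted second: abdfgp
Differ at position 2: 'f' vs 'd' => not anagrams

0


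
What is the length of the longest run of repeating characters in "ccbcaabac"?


Input: "ccbcaabac"
Scanning for longest run:
  Position 1 ('c'): continues run of 'c', length=2
  Position 2 ('b'): new char, reset run to 1
  Position 3 ('c'): new char, reset run to 1
  Position 4 ('a'): new char, reset run to 1
  Position 5 ('a'): continues run of 'a', length=2
  Position 6 ('b'): new char, reset run to 1
  Position 7 ('a'): new char, reset run to 1
  Position 8 ('c'): new char, reset run to 1
Longest run: 'c' with length 2

2


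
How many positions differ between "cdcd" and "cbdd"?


Comparing "cdcd" and "cbdd" position by position:
  Position 0: 'c' vs 'c' => same
  Position 1: 'd' vs 'b' => DIFFER
  Position 2: 'c' vs 'd' => DIFFER
  Position 3: 'd' vs 'd' => same
Positions that differ: 2

2


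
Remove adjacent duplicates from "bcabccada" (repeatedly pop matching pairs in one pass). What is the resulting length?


Input: bcabccada
Stack-based adjacent duplicate removal:
  Read 'b': push. Stack: b
  Read 'c': push. Stack: bc
  Read 'a': push. Stack: bca
  Read 'b': push. Stack: bcab
  Read 'c': push. Stack: bcabc
  Read 'c': matches stack top 'c' => pop. Stack: bcab
  Read 'a': push. Stack: bcaba
  Read 'd': push. Stack: bcabad
  Read 'a': push. Stack: bcabada
Final stack: "bcabada" (length 7)

7


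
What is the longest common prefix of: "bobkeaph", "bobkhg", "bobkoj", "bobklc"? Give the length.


Words: bobkeaph, bobkhg, bobkoj, bobklc
  Position 0: all 'b' => match
  Position 1: all 'o' => match
  Position 2: all 'b' => match
  Position 3: all 'k' => match
  Position 4: ('e', 'h', 'o', 'l') => mismatch, stop
LCP = "bobk" (length 4)

4


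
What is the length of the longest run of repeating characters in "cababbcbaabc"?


Input: "cababbcbaabc"
Scanning for longest run:
  Position 1 ('a'): new char, reset run to 1
  Position 2 ('b'): new char, reset run to 1
  Position 3 ('a'): new char, reset run to 1
  Position 4 ('b'): new char, reset run to 1
  Position 5 ('b'): continues run of 'b', length=2
  Position 6 ('c'): new char, reset run to 1
  Position 7 ('b'): new char, reset run to 1
  Position 8 ('a'): new char, reset run to 1
  Position 9 ('a'): continues run of 'a', length=2
  Position 10 ('b'): new char, reset run to 1
  Position 11 ('c'): new char, reset run to 1
Longest run: 'b' with length 2

2


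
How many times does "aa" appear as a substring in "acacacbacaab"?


Searching for "aa" in "acacacbacaab"
Scanning each position:
  Position 0: "ac" => no
  Position 1: "ca" => no
  Position 2: "ac" => no
  Position 3: "ca" => no
  Position 4: "ac" => no
  Position 5: "cb" => no
  Position 6: "ba" => no
  Position 7: "ac" => no
  Position 8: "ca" => no
  Position 9: "aa" => MATCH
  Position 10: "ab" => no
Total occurrences: 1

1


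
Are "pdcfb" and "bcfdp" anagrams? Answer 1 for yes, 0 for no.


Strings: "pdcfb", "bcfdp"
Sorted first:  bcdfp
Sorted second: bcdfp
Sorted forms match => anagrams

1


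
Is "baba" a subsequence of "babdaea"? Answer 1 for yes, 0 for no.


Check if "baba" is a subsequence of "babdaea"
Greedy scan:
  Position 0 ('b'): matches sub[0] = 'b'
  Position 1 ('a'): matches sub[1] = 'a'
  Position 2 ('b'): matches sub[2] = 'b'
  Position 3 ('d'): no match needed
  Position 4 ('a'): matches sub[3] = 'a'
  Position 5 ('e'): no match needed
  Position 6 ('a'): no match needed
All 4 characters matched => is a subsequence

1


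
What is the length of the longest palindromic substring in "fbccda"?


Input: "fbccda"
Checking substrings for palindromes:
  [2:4] "cc" (len 2) => palindrome
Longest palindromic substring: "cc" with length 2

2


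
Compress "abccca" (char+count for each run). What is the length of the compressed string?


Input: abccca
Runs:
  'a' x 1 => "a1"
  'b' x 1 => "b1"
  'c' x 3 => "c3"
  'a' x 1 => "a1"
Compressed: "a1b1c3a1"
Compressed length: 8

8


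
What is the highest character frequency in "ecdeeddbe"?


Input: ecdeeddbe
Character counts:
  'b': 1
  'c': 1
  'd': 3
  'e': 4
Maximum frequency: 4

4


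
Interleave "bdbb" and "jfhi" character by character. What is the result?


Interleaving "bdbb" and "jfhi":
  Position 0: 'b' from first, 'j' from second => "bj"
  Position 1: 'd' from first, 'f' from second => "df"
  Position 2: 'b' from first, 'h' from second => "bh"
  Position 3: 'b' from first, 'i' from second => "bi"
Result: bjdfbhbi

bjdfbhbi


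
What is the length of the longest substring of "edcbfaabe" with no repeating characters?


Input: "edcbfaabe"
Sliding window (track last position of each char):
  Position 0 ('e'): window [0,0] length 1 -- new best
  Position 1 ('d'): window [0,1] length 2 -- new best
  Position 2 ('c'): window [0,2] length 3 -- new best
  Position 3 ('b'): window [0,3] length 4 -- new best
  Position 4 ('f'): window [0,4] length 5 -- new best
  Position 5 ('a'): window [0,5] length 6 -- new best
  Position 6 ('a'): repeat (last at 5), move window start to 6
  Position 6 ('a'): window [6,6] length 1
  Position 7 ('b'): window [6,7] length 2
  Position 8 ('e'): window [6,8] length 3
Longest substring with no repeats: "edcbfa" with length 6

6


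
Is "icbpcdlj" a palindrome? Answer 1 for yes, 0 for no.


Input: icbpcdlj
Reversed: jldcpbci
  Compare pos 0 ('i') with pos 7 ('j'): MISMATCH
  Compare pos 1 ('c') with pos 6 ('l'): MISMATCH
  Compare pos 2 ('b') with pos 5 ('d'): MISMATCH
  Compare pos 3 ('p') with pos 4 ('c'): MISMATCH
Result: not a palindrome

0


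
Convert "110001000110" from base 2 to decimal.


Input: "110001000110" in base 2
Positional expansion:
  Digit '1' (value 1) x 2^11 = 2048
  Digit '1' (value 1) x 2^10 = 1024
  Digit '0' (value 0) x 2^9 = 0
  Digit '0' (value 0) x 2^8 = 0
  Digit '0' (value 0) x 2^7 = 0
  Digit '1' (value 1) x 2^6 = 64
  Digit '0' (value 0) x 2^5 = 0
  Digit '0' (value 0) x 2^4 = 0
  Digit '0' (value 0) x 2^3 = 0
  Digit '1' (value 1) x 2^2 = 4
  Digit '1' (value 1) x 2^1 = 2
  Digit '0' (value 0) x 2^0 = 0
Sum = 3142

3142


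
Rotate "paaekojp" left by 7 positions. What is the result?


Input: "paaekojp", rotate left by 7
First 7 characters: "paaekoj"
Remaining characters: "p"
Concatenate remaining + first: "p" + "paaekoj" = "ppaaekoj"

ppaaekoj


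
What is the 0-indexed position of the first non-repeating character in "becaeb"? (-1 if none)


Input: becaeb
Character frequencies:
  'a': 1
  'b': 2
  'c': 1
  'e': 2
Scanning left to right for freq == 1:
  Position 0 ('b'): freq=2, skip
  Position 1 ('e'): freq=2, skip
  Position 2 ('c'): unique! => answer = 2

2


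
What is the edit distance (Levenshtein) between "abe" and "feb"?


Computing edit distance: "abe" -> "feb"
DP table:
           f    e    b
      0    1    2    3
  a   1    1    2    3
  b   2    2    2    2
  e   3    3    2    3
Edit distance = dp[3][3] = 3

3


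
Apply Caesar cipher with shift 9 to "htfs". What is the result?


Caesar cipher: shift "htfs" by 9
  'h' (pos 7) + 9 = pos 16 = 'q'
  't' (pos 19) + 9 = pos 2 = 'c'
  'f' (pos 5) + 9 = pos 14 = 'o'
  's' (pos 18) + 9 = pos 1 = 'b'
Result: qcob

qcob


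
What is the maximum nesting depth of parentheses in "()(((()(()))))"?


Input: "()(((()(()))))"
Tracking depth:
  Position 0 '(': depth becomes 1
  Position 1 ')': depth becomes 0
  Position 2 '(': depth becomes 1
  Position 3 '(': depth becomes 2
  Position 4 '(': depth becomes 3
  Position 5 '(': depth becomes 4
  Position 6 ')': depth becomes 3
  Position 7 '(': depth becomes 4
  Position 8 '(': depth becomes 5
  Position 9 ')': depth becomes 4
  Position 10 ')': depth becomes 3
  Position 11 ')': depth becomes 2
  Position 12 ')': depth becomes 1
  Position 13 ')': depth becomes 0
Maximum depth reached: 5

5


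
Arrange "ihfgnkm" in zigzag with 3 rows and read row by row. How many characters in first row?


Zigzag "ihfgnkm" into 3 rows:
Placing characters:
  'i' => row 0
  'h' => row 1
  'f' => row 2
  'g' => row 1
  'n' => row 0
  'k' => row 1
  'm' => row 2
Rows:
  Row 0: "in"
  Row 1: "hgk"
  Row 2: "fm"
First row length: 2

2


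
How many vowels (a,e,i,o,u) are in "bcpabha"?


Input: bcpabha
Checking each character:
  'b' at position 0: consonant
  'c' at position 1: consonant
  'p' at position 2: consonant
  'a' at position 3: vowel (running total: 1)
  'b' at position 4: consonant
  'h' at position 5: consonant
  'a' at position 6: vowel (running total: 2)
Total vowels: 2

2


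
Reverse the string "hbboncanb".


Input: hbboncanb
Reading characters right to left:
  Position 8: 'b'
  Position 7: 'n'
  Position 6: 'a'
  Position 5: 'c'
  Position 4: 'n'
  Position 3: 'o'
  Position 2: 'b'
  Position 1: 'b'
  Position 0: 'h'
Reversed: bnacnobbh

bnacnobbh


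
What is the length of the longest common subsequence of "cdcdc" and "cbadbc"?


LCS of "cdcdc" and "cbadbc"
DP table:
           c    b    a    d    b    c
      0    0    0    0    0    0    0
  c   0    1    1    1    1    1    1
  d   0    1    1    1    2    2    2
  c   0    1    1    1    2    2    3
  d   0    1    1    1    2    2    3
  c   0    1    1    1    2    2    3
LCS length = dp[5][6] = 3

3


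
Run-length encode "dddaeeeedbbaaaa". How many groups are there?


Input: dddaeeeedbbaaaa
Scanning for consecutive runs:
  Group 1: 'd' x 3 (positions 0-2)
  Group 2: 'a' x 1 (positions 3-3)
  Group 3: 'e' x 4 (positions 4-7)
  Group 4: 'd' x 1 (positions 8-8)
  Group 5: 'b' x 2 (positions 9-10)
  Group 6: 'a' x 4 (positions 11-14)
Total groups: 6

6


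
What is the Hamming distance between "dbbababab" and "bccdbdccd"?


Comparing "dbbababab" and "bccdbdccd" position by position:
  Position 0: 'd' vs 'b' => differ
  Position 1: 'b' vs 'c' => differ
  Position 2: 'b' vs 'c' => differ
  Position 3: 'a' vs 'd' => differ
  Position 4: 'b' vs 'b' => same
  Position 5: 'a' vs 'd' => differ
  Position 6: 'b' vs 'c' => differ
  Position 7: 'a' vs 'c' => differ
  Position 8: 'b' vs 'd' => differ
Total differences (Hamming distance): 8

8


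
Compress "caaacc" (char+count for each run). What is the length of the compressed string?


Input: caaacc
Runs:
  'c' x 1 => "c1"
  'a' x 3 => "a3"
  'c' x 2 => "c2"
Compressed: "c1a3c2"
Compressed length: 6

6


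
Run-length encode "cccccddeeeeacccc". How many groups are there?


Input: cccccddeeeeacccc
Scanning for consecutive runs:
  Group 1: 'c' x 5 (positions 0-4)
  Group 2: 'd' x 2 (positions 5-6)
  Group 3: 'e' x 4 (positions 7-10)
  Group 4: 'a' x 1 (positions 11-11)
  Group 5: 'c' x 4 (positions 12-15)
Total groups: 5

5


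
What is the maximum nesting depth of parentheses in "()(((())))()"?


Input: "()(((())))()"
Tracking depth:
  Position 0 '(': depth becomes 1
  Position 1 ')': depth becomes 0
  Position 2 '(': depth becomes 1
  Position 3 '(': depth becomes 2
  Position 4 '(': depth becomes 3
  Position 5 '(': depth becomes 4
  Position 6 ')': depth becomes 3
  Position 7 ')': depth becomes 2
  Position 8 ')': depth becomes 1
  Position 9 ')': depth becomes 0
  Position 10 '(': depth becomes 1
  Position 11 ')': depth becomes 0
Maximum depth reached: 4

4


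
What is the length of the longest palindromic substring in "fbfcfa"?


Input: "fbfcfa"
Checking substrings for palindromes:
  [0:3] "fbf" (len 3) => palindrome
  [2:5] "fcf" (len 3) => palindrome
Longest palindromic substring: "fbf" with length 3

3


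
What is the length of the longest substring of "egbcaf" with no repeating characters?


Input: "egbcaf"
Sliding window (track last position of each char):
  Position 0 ('e'): window [0,0] length 1 -- new best
  Position 1 ('g'): window [0,1] length 2 -- new best
  Position 2 ('b'): window [0,2] length 3 -- new best
  Position 3 ('c'): window [0,3] length 4 -- new best
  Position 4 ('a'): window [0,4] length 5 -- new best
  Position 5 ('f'): window [0,5] length 6 -- new best
Longest substring with no repeats: "egbcaf" with length 6

6


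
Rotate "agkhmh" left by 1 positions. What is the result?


Input: "agkhmh", rotate left by 1
First 1 characters: "a"
Remaining characters: "gkhmh"
Concatenate remaining + first: "gkhmh" + "a" = "gkhmha"

gkhmha


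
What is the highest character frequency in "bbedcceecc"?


Input: bbedcceecc
Character counts:
  'b': 2
  'c': 4
  'd': 1
  'e': 3
Maximum frequency: 4

4


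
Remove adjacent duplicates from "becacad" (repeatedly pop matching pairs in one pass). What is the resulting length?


Input: becacad
Stack-based adjacent duplicate removal:
  Read 'b': push. Stack: b
  Read 'e': push. Stack: be
  Read 'c': push. Stack: bec
  Read 'a': push. Stack: beca
  Read 'c': push. Stack: becac
  Read 'a': push. Stack: becaca
  Read 'd': push. Stack: becacad
Final stack: "becacad" (length 7)

7


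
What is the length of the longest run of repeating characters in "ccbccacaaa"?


Input: "ccbccacaaa"
Scanning for longest run:
  Position 1 ('c'): continues run of 'c', length=2
  Position 2 ('b'): new char, reset run to 1
  Position 3 ('c'): new char, reset run to 1
  Position 4 ('c'): continues run of 'c', length=2
  Position 5 ('a'): new char, reset run to 1
  Position 6 ('c'): new char, reset run to 1
  Position 7 ('a'): new char, reset run to 1
  Position 8 ('a'): continues run of 'a', length=2
  Position 9 ('a'): continues run of 'a', length=3
Longest run: 'a' with length 3

3


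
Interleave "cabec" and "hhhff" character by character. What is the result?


Interleaving "cabec" and "hhhff":
  Position 0: 'c' from first, 'h' from second => "ch"
  Position 1: 'a' from first, 'h' from second => "ah"
  Position 2: 'b' from first, 'h' from second => "bh"
  Position 3: 'e' from first, 'f' from second => "ef"
  Position 4: 'c' from first, 'f' from second => "cf"
Result: chahbhefcf

chahbhefcf


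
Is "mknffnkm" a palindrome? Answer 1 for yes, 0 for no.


Input: mknffnkm
Reversed: mknffnkm
  Compare pos 0 ('m') with pos 7 ('m'): match
  Compare pos 1 ('k') with pos 6 ('k'): match
  Compare pos 2 ('n') with pos 5 ('n'): match
  Compare pos 3 ('f') with pos 4 ('f'): match
Result: palindrome

1


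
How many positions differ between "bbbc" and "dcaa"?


Comparing "bbbc" and "dcaa" position by position:
  Position 0: 'b' vs 'd' => DIFFER
  Position 1: 'b' vs 'c' => DIFFER
  Position 2: 'b' vs 'a' => DIFFER
  Position 3: 'c' vs 'a' => DIFFER
Positions that differ: 4

4


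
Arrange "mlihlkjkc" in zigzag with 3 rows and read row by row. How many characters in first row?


Zigzag "mlihlkjkc" into 3 rows:
Placing characters:
  'm' => row 0
  'l' => row 1
  'i' => row 2
  'h' => row 1
  'l' => row 0
  'k' => row 1
  'j' => row 2
  'k' => row 1
  'c' => row 0
Rows:
  Row 0: "mlc"
  Row 1: "lhkk"
  Row 2: "ij"
First row length: 3

3


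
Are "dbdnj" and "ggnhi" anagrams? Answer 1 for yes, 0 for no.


Strings: "dbdnj", "ggnhi"
Sorted first:  bddjn
Sorted second: gghin
Differ at position 0: 'b' vs 'g' => not anagrams

0


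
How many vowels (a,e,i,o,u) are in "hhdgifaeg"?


Input: hhdgifaeg
Checking each character:
  'h' at position 0: consonant
  'h' at position 1: consonant
  'd' at position 2: consonant
  'g' at position 3: consonant
  'i' at position 4: vowel (running total: 1)
  'f' at position 5: consonant
  'a' at position 6: vowel (running total: 2)
  'e' at position 7: vowel (running total: 3)
  'g' at position 8: consonant
Total vowels: 3

3


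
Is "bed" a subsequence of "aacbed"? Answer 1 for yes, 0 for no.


Check if "bed" is a subsequence of "aacbed"
Greedy scan:
  Position 0 ('a'): no match needed
  Position 1 ('a'): no match needed
  Position 2 ('c'): no match needed
  Position 3 ('b'): matches sub[0] = 'b'
  Position 4 ('e'): matches sub[1] = 'e'
  Position 5 ('d'): matches sub[2] = 'd'
All 3 characters matched => is a subsequence

1


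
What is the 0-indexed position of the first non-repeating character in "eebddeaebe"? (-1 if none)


Input: eebddeaebe
Character frequencies:
  'a': 1
  'b': 2
  'd': 2
  'e': 5
Scanning left to right for freq == 1:
  Position 0 ('e'): freq=5, skip
  Position 1 ('e'): freq=5, skip
  Position 2 ('b'): freq=2, skip
  Position 3 ('d'): freq=2, skip
  Position 4 ('d'): freq=2, skip
  Position 5 ('e'): freq=5, skip
  Position 6 ('a'): unique! => answer = 6

6


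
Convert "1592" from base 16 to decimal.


Input: "1592" in base 16
Positional expansion:
  Digit '1' (value 1) x 16^3 = 4096
  Digit '5' (value 5) x 16^2 = 1280
  Digit '9' (value 9) x 16^1 = 144
  Digit '2' (value 2) x 16^0 = 2
Sum = 5522

5522


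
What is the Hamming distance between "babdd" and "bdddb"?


Comparing "babdd" and "bdddb" position by position:
  Position 0: 'b' vs 'b' => same
  Position 1: 'a' vs 'd' => differ
  Position 2: 'b' vs 'd' => differ
  Position 3: 'd' vs 'd' => same
  Position 4: 'd' vs 'b' => differ
Total differences (Hamming distance): 3

3


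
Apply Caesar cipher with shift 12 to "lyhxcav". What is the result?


Caesar cipher: shift "lyhxcav" by 12
  'l' (pos 11) + 12 = pos 23 = 'x'
  'y' (pos 24) + 12 = pos 10 = 'k'
  'h' (pos 7) + 12 = pos 19 = 't'
  'x' (pos 23) + 12 = pos 9 = 'j'
  'c' (pos 2) + 12 = pos 14 = 'o'
  'a' (pos 0) + 12 = pos 12 = 'm'
  'v' (pos 21) + 12 = pos 7 = 'h'
Result: xktjomh

xktjomh


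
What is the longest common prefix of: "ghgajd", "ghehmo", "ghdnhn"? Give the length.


Words: ghgajd, ghehmo, ghdnhn
  Position 0: all 'g' => match
  Position 1: all 'h' => match
  Position 2: ('g', 'e', 'd') => mismatch, stop
LCP = "gh" (length 2)

2


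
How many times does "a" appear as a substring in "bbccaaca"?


Searching for "a" in "bbccaaca"
Scanning each position:
  Position 0: "b" => no
  Position 1: "b" => no
  Position 2: "c" => no
  Position 3: "c" => no
  Position 4: "a" => MATCH
  Position 5: "a" => MATCH
  Position 6: "c" => no
  Position 7: "a" => MATCH
Total occurrences: 3

3


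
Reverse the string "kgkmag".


Input: kgkmag
Reading characters right to left:
  Position 5: 'g'
  Position 4: 'a'
  Position 3: 'm'
  Position 2: 'k'
  Position 1: 'g'
  Position 0: 'k'
Reversed: gamkgk

gamkgk


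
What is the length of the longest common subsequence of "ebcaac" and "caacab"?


LCS of "ebcaac" and "caacab"
DP table:
           c    a    a    c    a    b
      0    0    0    0    0    0    0
  e   0    0    0    0    0    0    0
  b   0    0    0    0    0    0    1
  c   0    1    1    1    1    1    1
  a   0    1    2    2    2    2    2
  a   0    1    2    3    3    3    3
  c   0    1    2    3    4    4    4
LCS length = dp[6][6] = 4

4


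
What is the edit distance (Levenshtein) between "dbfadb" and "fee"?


Computing edit distance: "dbfadb" -> "fee"
DP table:
           f    e    e
      0    1    2    3
  d   1    1    2    3
  b   2    2    2    3
  f   3    2    3    3
  a   4    3    3    4
  d   5    4    4    4
  b   6    5    5    5
Edit distance = dp[6][3] = 5

5


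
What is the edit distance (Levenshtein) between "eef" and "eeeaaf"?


Computing edit distance: "eef" -> "eeeaaf"
DP table:
           e    e    e    a    a    f
      0    1    2    3    4    5    6
  e   1    0    1    2    3    4    5
  e   2    1    0    1    2    3    4
  f   3    2    1    1    2    3    3
Edit distance = dp[3][6] = 3

3


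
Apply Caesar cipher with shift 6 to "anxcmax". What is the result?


Caesar cipher: shift "anxcmax" by 6
  'a' (pos 0) + 6 = pos 6 = 'g'
  'n' (pos 13) + 6 = pos 19 = 't'
  'x' (pos 23) + 6 = pos 3 = 'd'
  'c' (pos 2) + 6 = pos 8 = 'i'
  'm' (pos 12) + 6 = pos 18 = 's'
  'a' (pos 0) + 6 = pos 6 = 'g'
  'x' (pos 23) + 6 = pos 3 = 'd'
Result: gtdisgd

gtdisgd


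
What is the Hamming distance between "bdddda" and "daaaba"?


Comparing "bdddda" and "daaaba" position by position:
  Position 0: 'b' vs 'd' => differ
  Position 1: 'd' vs 'a' => differ
  Position 2: 'd' vs 'a' => differ
  Position 3: 'd' vs 'a' => differ
  Position 4: 'd' vs 'b' => differ
  Position 5: 'a' vs 'a' => same
Total differences (Hamming distance): 5

5


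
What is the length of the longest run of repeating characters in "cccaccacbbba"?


Input: "cccaccacbbba"
Scanning for longest run:
  Position 1 ('c'): continues run of 'c', length=2
  Position 2 ('c'): continues run of 'c', length=3
  Position 3 ('a'): new char, reset run to 1
  Position 4 ('c'): new char, reset run to 1
  Position 5 ('c'): continues run of 'c', length=2
  Position 6 ('a'): new char, reset run to 1
  Position 7 ('c'): new char, reset run to 1
  Position 8 ('b'): new char, reset run to 1
  Position 9 ('b'): continues run of 'b', length=2
  Position 10 ('b'): continues run of 'b', length=3
  Position 11 ('a'): new char, reset run to 1
Longest run: 'c' with length 3

3


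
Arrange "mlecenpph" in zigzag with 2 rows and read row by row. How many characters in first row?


Zigzag "mlecenpph" into 2 rows:
Placing characters:
  'm' => row 0
  'l' => row 1
  'e' => row 0
  'c' => row 1
  'e' => row 0
  'n' => row 1
  'p' => row 0
  'p' => row 1
  'h' => row 0
Rows:
  Row 0: "meeph"
  Row 1: "lcnp"
First row length: 5

5


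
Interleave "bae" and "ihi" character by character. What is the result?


Interleaving "bae" and "ihi":
  Position 0: 'b' from first, 'i' from second => "bi"
  Position 1: 'a' from first, 'h' from second => "ah"
  Position 2: 'e' from first, 'i' from second => "ei"
Result: biahei

biahei


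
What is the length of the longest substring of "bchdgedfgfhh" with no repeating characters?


Input: "bchdgedfgfhh"
Sliding window (track last position of each char):
  Position 0 ('b'): window [0,0] length 1 -- new best
  Position 1 ('c'): window [0,1] length 2 -- new best
  Position 2 ('h'): window [0,2] length 3 -- new best
  Position 3 ('d'): window [0,3] length 4 -- new best
  Position 4 ('g'): window [0,4] length 5 -- new best
  Position 5 ('e'): window [0,5] length 6 -- new best
  Position 6 ('d'): repeat (last at 3), move window start to 4
  Position 6 ('d'): window [4,6] length 3
  Position 7 ('f'): window [4,7] length 4
  Position 8 ('g'): repeat (last at 4), move window start to 5
  Position 8 ('g'): window [5,8] length 4
  Position 9 ('f'): repeat (last at 7), move window start to 8
  Position 9 ('f'): window [8,9] length 2
  Position 10 ('h'): window [8,10] length 3
  Position 11 ('h'): repeat (last at 10), move window start to 11
  Position 11 ('h'): window [11,11] length 1
Longest substring with no repeats: "bchdge" with length 6

6


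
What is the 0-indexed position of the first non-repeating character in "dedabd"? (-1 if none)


Input: dedabd
Character frequencies:
  'a': 1
  'b': 1
  'd': 3
  'e': 1
Scanning left to right for freq == 1:
  Position 0 ('d'): freq=3, skip
  Position 1 ('e'): unique! => answer = 1

1


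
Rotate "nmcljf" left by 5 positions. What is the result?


Input: "nmcljf", rotate left by 5
First 5 characters: "nmclj"
Remaining characters: "f"
Concatenate remaining + first: "f" + "nmclj" = "fnmclj"

fnmclj


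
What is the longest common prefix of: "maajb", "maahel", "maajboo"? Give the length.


Words: maajb, maahel, maajboo
  Position 0: all 'm' => match
  Position 1: all 'a' => match
  Position 2: all 'a' => match
  Position 3: ('j', 'h', 'j') => mismatch, stop
LCP = "maa" (length 3)

3


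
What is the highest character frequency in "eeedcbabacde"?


Input: eeedcbabacde
Character counts:
  'a': 2
  'b': 2
  'c': 2
  'd': 2
  'e': 4
Maximum frequency: 4

4


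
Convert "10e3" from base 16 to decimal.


Input: "10e3" in base 16
Positional expansion:
  Digit '1' (value 1) x 16^3 = 4096
  Digit '0' (value 0) x 16^2 = 0
  Digit 'e' (value 14) x 16^1 = 224
  Digit '3' (value 3) x 16^0 = 3
Sum = 4323

4323


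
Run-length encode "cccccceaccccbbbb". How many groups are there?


Input: cccccceaccccbbbb
Scanning for consecutive runs:
  Group 1: 'c' x 6 (positions 0-5)
  Group 2: 'e' x 1 (positions 6-6)
  Group 3: 'a' x 1 (positions 7-7)
  Group 4: 'c' x 4 (positions 8-11)
  Group 5: 'b' x 4 (positions 12-15)
Total groups: 5

5


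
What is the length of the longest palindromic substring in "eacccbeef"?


Input: "eacccbeef"
Checking substrings for palindromes:
  [2:5] "ccc" (len 3) => palindrome
  [2:4] "cc" (len 2) => palindrome
  [3:5] "cc" (len 2) => palindrome
  [6:8] "ee" (len 2) => palindrome
Longest palindromic substring: "ccc" with length 3

3


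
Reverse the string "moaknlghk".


Input: moaknlghk
Reading characters right to left:
  Position 8: 'k'
  Position 7: 'h'
  Position 6: 'g'
  Position 5: 'l'
  Position 4: 'n'
  Position 3: 'k'
  Position 2: 'a'
  Position 1: 'o'
  Position 0: 'm'
Reversed: khglnkaom

khglnkaom


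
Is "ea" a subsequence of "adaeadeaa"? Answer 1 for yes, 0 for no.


Check if "ea" is a subsequence of "adaeadeaa"
Greedy scan:
  Position 0 ('a'): no match needed
  Position 1 ('d'): no match needed
  Position 2 ('a'): no match needed
  Position 3 ('e'): matches sub[0] = 'e'
  Position 4 ('a'): matches sub[1] = 'a'
  Position 5 ('d'): no match needed
  Position 6 ('e'): no match needed
  Position 7 ('a'): no match needed
  Position 8 ('a'): no match needed
All 2 characters matched => is a subsequence

1


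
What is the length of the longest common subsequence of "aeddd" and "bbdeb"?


LCS of "aeddd" and "bbdeb"
DP table:
           b    b    d    e    b
      0    0    0    0    0    0
  a   0    0    0    0    0    0
  e   0    0    0    0    1    1
  d   0    0    0    1    1    1
  d   0    0    0    1    1    1
  d   0    0    0    1    1    1
LCS length = dp[5][5] = 1

1


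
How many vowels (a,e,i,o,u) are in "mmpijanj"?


Input: mmpijanj
Checking each character:
  'm' at position 0: consonant
  'm' at position 1: consonant
  'p' at position 2: consonant
  'i' at position 3: vowel (running total: 1)
  'j' at position 4: consonant
  'a' at position 5: vowel (running total: 2)
  'n' at position 6: consonant
  'j' at position 7: consonant
Total vowels: 2

2


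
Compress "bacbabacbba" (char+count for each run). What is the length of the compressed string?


Input: bacbabacbba
Runs:
  'b' x 1 => "b1"
  'a' x 1 => "a1"
  'c' x 1 => "c1"
  'b' x 1 => "b1"
  'a' x 1 => "a1"
  'b' x 1 => "b1"
  'a' x 1 => "a1"
  'c' x 1 => "c1"
  'b' x 2 => "b2"
  'a' x 1 => "a1"
Compressed: "b1a1c1b1a1b1a1c1b2a1"
Compressed length: 20

20


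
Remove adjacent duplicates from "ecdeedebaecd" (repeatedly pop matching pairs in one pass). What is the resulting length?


Input: ecdeedebaecd
Stack-based adjacent duplicate removal:
  Read 'e': push. Stack: e
  Read 'c': push. Stack: ec
  Read 'd': push. Stack: ecd
  Read 'e': push. Stack: ecde
  Read 'e': matches stack top 'e' => pop. Stack: ecd
  Read 'd': matches stack top 'd' => pop. Stack: ec
  Read 'e': push. Stack: ece
  Read 'b': push. Stack: eceb
  Read 'a': push. Stack: eceba
  Read 'e': push. Stack: ecebae
  Read 'c': push. Stack: ecebaec
  Read 'd': push. Stack: ecebaecd
Final stack: "ecebaecd" (length 8)

8


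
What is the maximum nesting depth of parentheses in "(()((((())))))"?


Input: "(()((((())))))"
Tracking depth:
  Position 0 '(': depth becomes 1
  Position 1 '(': depth becomes 2
  Position 2 ')': depth becomes 1
  Position 3 '(': depth becomes 2
  Position 4 '(': depth becomes 3
  Position 5 '(': depth becomes 4
  Position 6 '(': depth becomes 5
  Position 7 '(': depth becomes 6
  Position 8 ')': depth becomes 5
  Position 9 ')': depth becomes 4
  Position 10 ')': depth becomes 3
  Position 11 ')': depth becomes 2
  Position 12 ')': depth becomes 1
  Position 13 ')': depth becomes 0
Maximum depth reached: 6

6


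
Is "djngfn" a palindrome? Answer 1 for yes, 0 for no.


Input: djngfn
Reversed: nfgnjd
  Compare pos 0 ('d') with pos 5 ('n'): MISMATCH
  Compare pos 1 ('j') with pos 4 ('f'): MISMATCH
  Compare pos 2 ('n') with pos 3 ('g'): MISMATCH
Result: not a palindrome

0


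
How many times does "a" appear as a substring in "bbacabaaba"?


Searching for "a" in "bbacabaaba"
Scanning each position:
  Position 0: "b" => no
  Position 1: "b" => no
  Position 2: "a" => MATCH
  Position 3: "c" => no
  Position 4: "a" => MATCH
  Position 5: "b" => no
  Position 6: "a" => MATCH
  Position 7: "a" => MATCH
  Position 8: "b" => no
  Position 9: "a" => MATCH
Total occurrences: 5

5


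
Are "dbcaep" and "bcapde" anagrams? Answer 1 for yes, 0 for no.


Strings: "dbcaep", "bcapde"
Sorted first:  abcdep
Sorted second: abcdep
Sorted forms match => anagrams

1


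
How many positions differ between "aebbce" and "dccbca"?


Comparing "aebbce" and "dccbca" position by position:
  Position 0: 'a' vs 'd' => DIFFER
  Position 1: 'e' vs 'c' => DIFFER
  Position 2: 'b' vs 'c' => DIFFER
  Position 3: 'b' vs 'b' => same
  Position 4: 'c' vs 'c' => same
  Position 5: 'e' vs 'a' => DIFFER
Positions that differ: 4

4


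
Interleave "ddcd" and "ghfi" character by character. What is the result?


Interleaving "ddcd" and "ghfi":
  Position 0: 'd' from first, 'g' from second => "dg"
  Position 1: 'd' from first, 'h' from second => "dh"
  Position 2: 'c' from first, 'f' from second => "cf"
  Position 3: 'd' from first, 'i' from second => "di"
Result: dgdhcfdi

dgdhcfdi


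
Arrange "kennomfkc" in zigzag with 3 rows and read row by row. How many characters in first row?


Zigzag "kennomfkc" into 3 rows:
Placing characters:
  'k' => row 0
  'e' => row 1
  'n' => row 2
  'n' => row 1
  'o' => row 0
  'm' => row 1
  'f' => row 2
  'k' => row 1
  'c' => row 0
Rows:
  Row 0: "koc"
  Row 1: "enmk"
  Row 2: "nf"
First row length: 3

3


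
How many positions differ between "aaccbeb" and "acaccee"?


Comparing "aaccbeb" and "acaccee" position by position:
  Position 0: 'a' vs 'a' => same
  Position 1: 'a' vs 'c' => DIFFER
  Position 2: 'c' vs 'a' => DIFFER
  Position 3: 'c' vs 'c' => same
  Position 4: 'b' vs 'c' => DIFFER
  Position 5: 'e' vs 'e' => same
  Position 6: 'b' vs 'e' => DIFFER
Positions that differ: 4

4


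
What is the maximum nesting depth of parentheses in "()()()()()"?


Input: "()()()()()"
Tracking depth:
  Position 0 '(': depth becomes 1
  Position 1 ')': depth becomes 0
  Position 2 '(': depth becomes 1
  Position 3 ')': depth becomes 0
  Position 4 '(': depth becomes 1
  Position 5 ')': depth becomes 0
  Position 6 '(': depth becomes 1
  Position 7 ')': depth becomes 0
  Position 8 '(': depth becomes 1
  Position 9 ')': depth becomes 0
Maximum depth reached: 1

1


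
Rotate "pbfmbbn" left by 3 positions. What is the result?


Input: "pbfmbbn", rotate left by 3
First 3 characters: "pbf"
Remaining characters: "mbbn"
Concatenate remaining + first: "mbbn" + "pbf" = "mbbnpbf"

mbbnpbf


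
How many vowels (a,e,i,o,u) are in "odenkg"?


Input: odenkg
Checking each character:
  'o' at position 0: vowel (running total: 1)
  'd' at position 1: consonant
  'e' at position 2: vowel (running total: 2)
  'n' at position 3: consonant
  'k' at position 4: consonant
  'g' at position 5: consonant
Total vowels: 2

2


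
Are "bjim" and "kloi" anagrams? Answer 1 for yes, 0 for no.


Strings: "bjim", "kloi"
Sorted first:  bijm
Sorted second: iklo
Differ at position 0: 'b' vs 'i' => not anagrams

0


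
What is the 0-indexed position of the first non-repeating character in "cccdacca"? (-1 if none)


Input: cccdacca
Character frequencies:
  'a': 2
  'c': 5
  'd': 1
Scanning left to right for freq == 1:
  Position 0 ('c'): freq=5, skip
  Position 1 ('c'): freq=5, skip
  Position 2 ('c'): freq=5, skip
  Position 3 ('d'): unique! => answer = 3

3


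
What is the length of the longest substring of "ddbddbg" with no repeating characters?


Input: "ddbddbg"
Sliding window (track last position of each char):
  Position 0 ('d'): window [0,0] length 1 -- new best
  Position 1 ('d'): repeat (last at 0), move window start to 1
  Position 1 ('d'): window [1,1] length 1
  Position 2 ('b'): window [1,2] length 2 -- new best
  Position 3 ('d'): repeat (last at 1), move window start to 2
  Position 3 ('d'): window [2,3] length 2
  Position 4 ('d'): repeat (last at 3), move window start to 4
  Position 4 ('d'): window [4,4] length 1
  Position 5 ('b'): window [4,5] length 2
  Position 6 ('g'): window [4,6] length 3 -- new best
Longest substring with no repeats: "dbg" with length 3

3


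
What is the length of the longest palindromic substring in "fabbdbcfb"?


Input: "fabbdbcfb"
Checking substrings for palindromes:
  [3:6] "bdb" (len 3) => palindrome
  [2:4] "bb" (len 2) => palindrome
Longest palindromic substring: "bdb" with length 3

3


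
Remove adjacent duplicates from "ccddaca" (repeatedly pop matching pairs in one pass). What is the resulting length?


Input: ccddaca
Stack-based adjacent duplicate removal:
  Read 'c': push. Stack: c
  Read 'c': matches stack top 'c' => pop. Stack: (empty)
  Read 'd': push. Stack: d
  Read 'd': matches stack top 'd' => pop. Stack: (empty)
  Read 'a': push. Stack: a
  Read 'c': push. Stack: ac
  Read 'a': push. Stack: aca
Final stack: "aca" (length 3)

3


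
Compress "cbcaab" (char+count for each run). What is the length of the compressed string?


Input: cbcaab
Runs:
  'c' x 1 => "c1"
  'b' x 1 => "b1"
  'c' x 1 => "c1"
  'a' x 2 => "a2"
  'b' x 1 => "b1"
Compressed: "c1b1c1a2b1"
Compressed length: 10

10


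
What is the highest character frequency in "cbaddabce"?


Input: cbaddabce
Character counts:
  'a': 2
  'b': 2
  'c': 2
  'd': 2
  'e': 1
Maximum frequency: 2

2


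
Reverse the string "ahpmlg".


Input: ahpmlg
Reading characters right to left:
  Position 5: 'g'
  Position 4: 'l'
  Position 3: 'm'
  Position 2: 'p'
  Position 1: 'h'
  Position 0: 'a'
Reversed: glmpha

glmpha


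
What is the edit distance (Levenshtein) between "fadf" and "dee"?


Computing edit distance: "fadf" -> "dee"
DP table:
           d    e    e
      0    1    2    3
  f   1    1    2    3
  a   2    2    2    3
  d   3    2    3    3
  f   4    3    3    4
Edit distance = dp[4][3] = 4

4


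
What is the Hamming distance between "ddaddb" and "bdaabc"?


Comparing "ddaddb" and "bdaabc" position by position:
  Position 0: 'd' vs 'b' => differ
  Position 1: 'd' vs 'd' => same
  Position 2: 'a' vs 'a' => same
  Position 3: 'd' vs 'a' => differ
  Position 4: 'd' vs 'b' => differ
  Position 5: 'b' vs 'c' => differ
Total differences (Hamming distance): 4

4


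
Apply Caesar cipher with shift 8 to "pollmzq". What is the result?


Caesar cipher: shift "pollmzq" by 8
  'p' (pos 15) + 8 = pos 23 = 'x'
  'o' (pos 14) + 8 = pos 22 = 'w'
  'l' (pos 11) + 8 = pos 19 = 't'
  'l' (pos 11) + 8 = pos 19 = 't'
  'm' (pos 12) + 8 = pos 20 = 'u'
  'z' (pos 25) + 8 = pos 7 = 'h'
  'q' (pos 16) + 8 = pos 24 = 'y'
Result: xwttuhy

xwttuhy


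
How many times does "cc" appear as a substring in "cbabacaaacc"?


Searching for "cc" in "cbabacaaacc"
Scanning each position:
  Position 0: "cb" => no
  Position 1: "ba" => no
  Position 2: "ab" => no
  Position 3: "ba" => no
  Position 4: "ac" => no
  Position 5: "ca" => no
  Position 6: "aa" => no
  Position 7: "aa" => no
  Position 8: "ac" => no
  Position 9: "cc" => MATCH
Total occurrences: 1

1


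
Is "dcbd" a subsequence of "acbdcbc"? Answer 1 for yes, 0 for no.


Check if "dcbd" is a subsequence of "acbdcbc"
Greedy scan:
  Position 0 ('a'): no match needed
  Position 1 ('c'): no match needed
  Position 2 ('b'): no match needed
  Position 3 ('d'): matches sub[0] = 'd'
  Position 4 ('c'): matches sub[1] = 'c'
  Position 5 ('b'): matches sub[2] = 'b'
  Position 6 ('c'): no match needed
Only matched 3/4 characters => not a subsequence

0


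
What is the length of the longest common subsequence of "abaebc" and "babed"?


LCS of "abaebc" and "babed"
DP table:
           b    a    b    e    d
      0    0    0    0    0    0
  a   0    0    1    1    1    1
  b   0    1    1    2    2    2
  a   0    1    2    2    2    2
  e   0    1    2    2    3    3
  b   0    1    2    3    3    3
  c   0    1    2    3    3    3
LCS length = dp[6][5] = 3

3


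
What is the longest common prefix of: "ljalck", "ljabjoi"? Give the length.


Words: ljalck, ljabjoi
  Position 0: all 'l' => match
  Position 1: all 'j' => match
  Position 2: all 'a' => match
  Position 3: ('l', 'b') => mismatch, stop
LCP = "lja" (length 3)

3


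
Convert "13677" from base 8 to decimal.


Input: "13677" in base 8
Positional expansion:
  Digit '1' (value 1) x 8^4 = 4096
  Digit '3' (value 3) x 8^3 = 1536
  Digit '6' (value 6) x 8^2 = 384
  Digit '7' (value 7) x 8^1 = 56
  Digit '7' (value 7) x 8^0 = 7
Sum = 6079

6079


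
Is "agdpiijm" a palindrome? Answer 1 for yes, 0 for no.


Input: agdpiijm
Reversed: mjiipdga
  Compare pos 0 ('a') with pos 7 ('m'): MISMATCH
  Compare pos 1 ('g') with pos 6 ('j'): MISMATCH
  Compare pos 2 ('d') with pos 5 ('i'): MISMATCH
  Compare pos 3 ('p') with pos 4 ('i'): MISMATCH
Result: not a palindrome

0


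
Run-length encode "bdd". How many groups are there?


Input: bdd
Scanning for consecutive runs:
  Group 1: 'b' x 1 (positions 0-0)
  Group 2: 'd' x 2 (positions 1-2)
Total groups: 2

2


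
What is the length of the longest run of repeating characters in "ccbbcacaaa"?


Input: "ccbbcacaaa"
Scanning for longest run:
  Position 1 ('c'): continues run of 'c', length=2
  Position 2 ('b'): new char, reset run to 1
  Position 3 ('b'): continues run of 'b', length=2
  Position 4 ('c'): new char, reset run to 1
  Position 5 ('a'): new char, reset run to 1
  Position 6 ('c'): new char, reset run to 1
  Position 7 ('a'): new char, reset run to 1
  Position 8 ('a'): continues run of 'a', length=2
  Position 9 ('a'): continues run of 'a', length=3
Longest run: 'a' with length 3

3


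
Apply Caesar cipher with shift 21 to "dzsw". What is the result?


Caesar cipher: shift "dzsw" by 21
  'd' (pos 3) + 21 = pos 24 = 'y'
  'z' (pos 25) + 21 = pos 20 = 'u'
  's' (pos 18) + 21 = pos 13 = 'n'
  'w' (pos 22) + 21 = pos 17 = 'r'
Result: yunr

yunr


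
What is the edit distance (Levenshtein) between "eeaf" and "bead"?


Computing edit distance: "eeaf" -> "bead"
DP table:
           b    e    a    d
      0    1    2    3    4
  e   1    1    1    2    3
  e   2    2    1    2    3
  a   3    3    2    1    2
  f   4    4    3    2    2
Edit distance = dp[4][4] = 2

2
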